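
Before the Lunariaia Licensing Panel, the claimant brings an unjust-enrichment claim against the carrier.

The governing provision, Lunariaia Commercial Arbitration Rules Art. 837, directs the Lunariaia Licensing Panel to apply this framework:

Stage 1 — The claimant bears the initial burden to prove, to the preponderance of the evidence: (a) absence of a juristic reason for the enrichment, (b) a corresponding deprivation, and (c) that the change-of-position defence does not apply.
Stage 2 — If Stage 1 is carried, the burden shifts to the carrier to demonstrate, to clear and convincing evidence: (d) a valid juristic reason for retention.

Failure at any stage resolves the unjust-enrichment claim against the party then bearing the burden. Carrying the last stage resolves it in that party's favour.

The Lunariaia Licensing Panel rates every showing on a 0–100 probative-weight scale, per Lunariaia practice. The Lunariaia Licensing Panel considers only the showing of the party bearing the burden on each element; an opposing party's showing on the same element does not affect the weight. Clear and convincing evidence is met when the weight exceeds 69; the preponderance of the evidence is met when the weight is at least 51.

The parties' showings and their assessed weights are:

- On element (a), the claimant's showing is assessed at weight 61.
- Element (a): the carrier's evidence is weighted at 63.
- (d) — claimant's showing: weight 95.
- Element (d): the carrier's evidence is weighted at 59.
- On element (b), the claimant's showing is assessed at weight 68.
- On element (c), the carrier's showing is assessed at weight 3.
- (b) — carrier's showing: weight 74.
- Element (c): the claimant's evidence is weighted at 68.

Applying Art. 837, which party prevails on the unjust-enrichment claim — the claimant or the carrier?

At Stage 1 the claimant must meet the preponderance of the evidence (weight is at least 51): on (a) the weight is 61 (the carrier's 63 is given no effect), which does reach 51, so (a) meets the standard; on (b) the weight is 68 (the carrier's 74 is given no effect), ≥ 51, so (b) meets the standard; on (c) the weight is 68 (the carrier's 3 is given no effect), which does reach 51, so (c) meets the standard.
  Stage 1 carried; the burden shifts to the carrier.
At Stage 2 the carrier must meet clear and convincing evidence (weight exceeds 69): on (d) the weight is 59 (the claimant's 95 is given no effect), which does not exceed 69, so (d) does not meet the standard.
  Stage 2 not carried; the carrier fails its burden.
The claimant prevails.

claimant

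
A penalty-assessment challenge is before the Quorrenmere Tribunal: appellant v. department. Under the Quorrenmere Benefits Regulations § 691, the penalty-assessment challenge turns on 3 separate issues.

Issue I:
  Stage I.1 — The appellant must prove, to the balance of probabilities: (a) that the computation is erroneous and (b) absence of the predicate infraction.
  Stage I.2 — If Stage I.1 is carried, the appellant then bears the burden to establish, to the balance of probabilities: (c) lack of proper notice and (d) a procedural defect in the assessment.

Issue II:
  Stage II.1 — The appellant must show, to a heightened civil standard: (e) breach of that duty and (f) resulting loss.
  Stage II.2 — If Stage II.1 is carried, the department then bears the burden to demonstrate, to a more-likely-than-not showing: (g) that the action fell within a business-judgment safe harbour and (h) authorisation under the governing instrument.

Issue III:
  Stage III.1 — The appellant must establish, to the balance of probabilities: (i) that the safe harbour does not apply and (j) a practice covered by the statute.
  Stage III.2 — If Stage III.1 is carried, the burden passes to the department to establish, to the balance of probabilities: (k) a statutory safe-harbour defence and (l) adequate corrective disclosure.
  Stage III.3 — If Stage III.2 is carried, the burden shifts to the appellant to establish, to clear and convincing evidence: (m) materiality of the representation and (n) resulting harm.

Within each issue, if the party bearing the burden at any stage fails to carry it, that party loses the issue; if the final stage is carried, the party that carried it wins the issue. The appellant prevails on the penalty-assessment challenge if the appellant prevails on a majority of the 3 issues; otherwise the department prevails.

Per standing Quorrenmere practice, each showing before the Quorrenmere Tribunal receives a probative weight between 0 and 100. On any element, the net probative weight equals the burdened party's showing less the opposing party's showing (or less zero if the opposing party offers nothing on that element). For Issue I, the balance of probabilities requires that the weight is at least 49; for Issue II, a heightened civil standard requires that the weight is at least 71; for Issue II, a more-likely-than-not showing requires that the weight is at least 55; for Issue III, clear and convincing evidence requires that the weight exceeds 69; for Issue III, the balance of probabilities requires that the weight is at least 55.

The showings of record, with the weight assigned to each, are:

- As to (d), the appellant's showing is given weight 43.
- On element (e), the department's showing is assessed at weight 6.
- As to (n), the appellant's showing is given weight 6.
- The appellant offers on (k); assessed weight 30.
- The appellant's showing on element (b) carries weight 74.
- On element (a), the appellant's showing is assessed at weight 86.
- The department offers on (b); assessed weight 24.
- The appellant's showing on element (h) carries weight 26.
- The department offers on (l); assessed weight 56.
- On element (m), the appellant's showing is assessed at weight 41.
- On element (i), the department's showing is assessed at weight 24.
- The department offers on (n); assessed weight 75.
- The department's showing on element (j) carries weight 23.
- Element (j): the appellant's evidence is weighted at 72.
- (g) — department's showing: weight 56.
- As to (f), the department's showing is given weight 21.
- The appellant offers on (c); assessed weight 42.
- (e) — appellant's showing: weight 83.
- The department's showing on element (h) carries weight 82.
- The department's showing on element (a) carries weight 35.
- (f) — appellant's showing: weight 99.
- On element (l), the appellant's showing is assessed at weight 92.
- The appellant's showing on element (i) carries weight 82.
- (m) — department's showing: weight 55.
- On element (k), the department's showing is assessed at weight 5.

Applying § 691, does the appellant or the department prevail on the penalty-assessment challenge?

— Issue I —
Stage I.1 — burden on appellant; standard: the balance of probabilities (weight is at least 49).
    (a): 86 − 35 = 51 ≥ 49 [met]
    (b): 74 − 24 = 50 ≥ 49 [met]
  All elements met. The appellant retains the burden for Stage I.2.
Stage I.2 — burden on appellant; standard: the balance of probabilities (weight is at least 49).
    (c): 42 < 49 [not met]
    (d): 43 < 49 [not met]
  Stage I.2 not carried; the appellant fails its burden.
The analysis ends at Stage I.2; the department prevails on this issue.
— Issue II —
Stage II.1 — burden on appellant; standard: a heightened civil standard (weight is at least 71).
    (e): 83 − 6 = 77 ≥ 71 [met]
    (f): 99 − 21 = 78 ≥ 71 [met]
  The appellant carries Stage II.1; the department now bears the burden.
Stage II.2 — burden on department; standard: a more-likely-than-not showing (weight is at least 55).
    (g): 56 ≥ 55 [met]
    (h): 82 − 26 = 56 ≥ 55 [met]
  All elements met at the final stage.
All stages carried — the department prevails on this issue.
— Issue III —
Stage III.1 — burden on appellant; standard: the balance of probabilities (weight is at least 55).
    (i): 82 − 24 = 58 ≥ 55 [met]
    (j): 72 − 23 = 49 < 55 [not met]
  Stage III.1 not carried; the appellant fails its burden.
The analysis ends at Stage III.1; the department prevails on this issue.
Per-issue: Issue I → department; Issue II → department; Issue III → department. The appellant must prevail on a majority of issues; overall, the department prevails.

department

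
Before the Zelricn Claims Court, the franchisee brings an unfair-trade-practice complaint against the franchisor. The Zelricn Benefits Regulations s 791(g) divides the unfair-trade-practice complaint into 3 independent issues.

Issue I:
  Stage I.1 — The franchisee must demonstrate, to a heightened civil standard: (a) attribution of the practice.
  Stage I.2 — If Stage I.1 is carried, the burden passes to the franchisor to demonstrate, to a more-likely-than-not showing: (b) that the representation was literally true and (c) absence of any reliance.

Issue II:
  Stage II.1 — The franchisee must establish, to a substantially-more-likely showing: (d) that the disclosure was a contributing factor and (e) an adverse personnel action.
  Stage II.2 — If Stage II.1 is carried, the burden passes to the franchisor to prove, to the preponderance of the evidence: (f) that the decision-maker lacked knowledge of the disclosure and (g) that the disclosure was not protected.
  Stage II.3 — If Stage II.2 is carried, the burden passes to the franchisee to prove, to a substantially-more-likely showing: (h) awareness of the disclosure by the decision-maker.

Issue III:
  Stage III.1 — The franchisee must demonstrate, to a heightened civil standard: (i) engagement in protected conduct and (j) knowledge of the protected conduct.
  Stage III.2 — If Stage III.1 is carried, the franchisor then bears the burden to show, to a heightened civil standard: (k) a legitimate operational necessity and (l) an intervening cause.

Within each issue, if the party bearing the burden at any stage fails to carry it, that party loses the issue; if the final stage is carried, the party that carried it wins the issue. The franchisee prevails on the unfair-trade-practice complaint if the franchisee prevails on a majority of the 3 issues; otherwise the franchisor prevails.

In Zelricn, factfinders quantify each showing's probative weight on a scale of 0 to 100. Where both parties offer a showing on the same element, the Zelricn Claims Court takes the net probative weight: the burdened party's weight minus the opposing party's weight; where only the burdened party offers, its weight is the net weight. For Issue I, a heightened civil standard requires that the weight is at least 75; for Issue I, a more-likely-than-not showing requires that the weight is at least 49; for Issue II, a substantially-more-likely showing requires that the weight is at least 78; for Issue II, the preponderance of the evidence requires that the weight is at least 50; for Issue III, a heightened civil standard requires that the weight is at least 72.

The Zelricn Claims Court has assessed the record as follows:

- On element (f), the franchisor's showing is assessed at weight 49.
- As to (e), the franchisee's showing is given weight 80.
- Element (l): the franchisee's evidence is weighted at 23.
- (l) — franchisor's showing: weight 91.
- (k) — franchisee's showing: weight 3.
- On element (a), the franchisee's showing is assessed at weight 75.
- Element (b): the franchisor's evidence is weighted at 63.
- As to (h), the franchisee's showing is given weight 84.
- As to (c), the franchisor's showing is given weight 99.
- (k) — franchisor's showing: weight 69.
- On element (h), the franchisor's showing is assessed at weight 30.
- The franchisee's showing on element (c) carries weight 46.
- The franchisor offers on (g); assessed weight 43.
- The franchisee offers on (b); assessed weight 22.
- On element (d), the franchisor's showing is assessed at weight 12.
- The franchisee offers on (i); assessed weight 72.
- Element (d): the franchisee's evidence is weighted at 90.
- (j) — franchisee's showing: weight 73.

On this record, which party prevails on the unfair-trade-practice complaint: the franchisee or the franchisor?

franchisee

— Issue I —
Stage I.1 (franchisee, a heightened civil standard, weight is at least 75): (a) 75 ≥ 75 — meets.
  The franchisee carries Stage I.1; the franchisor now bears the burden.
Stage I.2 (franchisor, a more-likely-than-not showing, weight is at least 49): (b) net 63−22=41 < 49 — fails; (c) net 99−46=53 ≥ 49 — meets.
  The franchisor does not carry Stage I.2.
So the franchisee prevails on this issue.
— Issue II —
Stage II.1 — burden on franchisee; standard: a substantially-more-likely showing (weight is at least 78).
    (d): 90 − 12 = 78 ≥ 78 [met]
    (e): 80 ≥ 78 [met]
  The franchisee carries Stage II.1; the franchisor now bears the burden.
Stage II.2 — burden on franchisor; standard: the preponderance of the evidence (weight is at least 50).
    (f): 49 < 50 [not met]
    (g): 43 < 50 [not met]
  Not every element is met, so the franchisor fails to carry Stage II.2.
The analysis ends at Stage II.2; the franchisee prevails on this issue.
— Issue III —
At Stage III.1 the franchisee must meet a heightened civil standard (weight is at least 72): on (i) the weight is 72, which does reach 72, so (i) meets the standard; on (j) the weight is 73, ≥ 72, so (j) meets the standard.
  Stage III.1 is satisfied; the onus moves to the franchisor.
At Stage III.2 the franchisor must meet a heightened civil standard (weight is at least 72): on (k) the weight is 69 less the opposing 3 gives net 66, which does not reach 72, so (k) does not meet the standard; on (l) the weight is 91 less the opposing 23 gives net 68, < 72, so (l) does not meet the standard.
  Stage III.2 not carried; the franchisor fails its burden.
The analysis ends at Stage III.2; the franchisee prevails on this issue.
Per-issue: Issue I → franchisee; Issue II → franchisee; Issue III → franchisee. The franchisee must prevail on a majority of issues; overall, the franchisee prevails.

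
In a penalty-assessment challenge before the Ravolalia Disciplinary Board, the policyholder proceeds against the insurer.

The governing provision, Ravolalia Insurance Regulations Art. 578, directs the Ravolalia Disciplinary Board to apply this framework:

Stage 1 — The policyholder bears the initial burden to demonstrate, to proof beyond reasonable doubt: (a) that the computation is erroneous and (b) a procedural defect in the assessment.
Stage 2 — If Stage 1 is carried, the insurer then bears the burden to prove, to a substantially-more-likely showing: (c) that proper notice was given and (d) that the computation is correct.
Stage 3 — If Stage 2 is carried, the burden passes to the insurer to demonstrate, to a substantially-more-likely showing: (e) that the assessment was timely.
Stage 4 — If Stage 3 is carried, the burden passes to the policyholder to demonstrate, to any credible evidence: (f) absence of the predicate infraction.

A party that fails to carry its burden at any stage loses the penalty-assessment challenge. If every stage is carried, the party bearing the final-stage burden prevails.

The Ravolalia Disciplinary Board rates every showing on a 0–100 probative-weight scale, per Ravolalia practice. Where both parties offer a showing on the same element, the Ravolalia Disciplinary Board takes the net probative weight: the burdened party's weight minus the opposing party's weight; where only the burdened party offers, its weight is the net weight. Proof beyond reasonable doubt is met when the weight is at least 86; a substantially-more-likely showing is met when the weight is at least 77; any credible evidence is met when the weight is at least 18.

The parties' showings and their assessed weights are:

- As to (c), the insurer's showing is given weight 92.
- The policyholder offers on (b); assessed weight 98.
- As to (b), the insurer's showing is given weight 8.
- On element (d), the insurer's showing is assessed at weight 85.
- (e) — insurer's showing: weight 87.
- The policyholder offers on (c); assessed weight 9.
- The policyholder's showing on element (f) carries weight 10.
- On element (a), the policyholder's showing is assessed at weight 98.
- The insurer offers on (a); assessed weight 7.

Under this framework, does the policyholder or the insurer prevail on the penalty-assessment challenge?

insurer

At Stage 1 the policyholder must meet proof beyond reasonable doubt (weight is at least 86): on (a) the weight is 98 less the opposing 7 gives net 91, ≥ 86, so (a) meets the standard; on (b) the weight is 98 less the opposing 8 gives net 90, which does reach 86, so (b) meets the standard.
  Stage 1 carried; the burden shifts to the insurer.
At Stage 2 the insurer must meet a substantially-more-likely showing (weight is at least 77): on (c) the weight is 92 less the opposing 9 gives net 83, ≥ 77, so (c) meets the standard; on (d) the weight is 85, which does reach 77, so (d) meets the standard.
  Stage 2 is satisfied; the insurer continues to bear the burden.
At Stage 3 the insurer must meet a substantially-more-likely showing (weight is at least 77): on (e) the weight is 87, ≥ 77, so (e) meets the standard.
  All elements met. The burden passes to the policyholder.
At Stage 4 the policyholder must meet any credible evidence (weight is at least 18): on (f) the weight is 10, < 18, so (f) does not meet the standard.
  Stage 4 not carried; the policyholder fails its burden.
So the insurer prevails.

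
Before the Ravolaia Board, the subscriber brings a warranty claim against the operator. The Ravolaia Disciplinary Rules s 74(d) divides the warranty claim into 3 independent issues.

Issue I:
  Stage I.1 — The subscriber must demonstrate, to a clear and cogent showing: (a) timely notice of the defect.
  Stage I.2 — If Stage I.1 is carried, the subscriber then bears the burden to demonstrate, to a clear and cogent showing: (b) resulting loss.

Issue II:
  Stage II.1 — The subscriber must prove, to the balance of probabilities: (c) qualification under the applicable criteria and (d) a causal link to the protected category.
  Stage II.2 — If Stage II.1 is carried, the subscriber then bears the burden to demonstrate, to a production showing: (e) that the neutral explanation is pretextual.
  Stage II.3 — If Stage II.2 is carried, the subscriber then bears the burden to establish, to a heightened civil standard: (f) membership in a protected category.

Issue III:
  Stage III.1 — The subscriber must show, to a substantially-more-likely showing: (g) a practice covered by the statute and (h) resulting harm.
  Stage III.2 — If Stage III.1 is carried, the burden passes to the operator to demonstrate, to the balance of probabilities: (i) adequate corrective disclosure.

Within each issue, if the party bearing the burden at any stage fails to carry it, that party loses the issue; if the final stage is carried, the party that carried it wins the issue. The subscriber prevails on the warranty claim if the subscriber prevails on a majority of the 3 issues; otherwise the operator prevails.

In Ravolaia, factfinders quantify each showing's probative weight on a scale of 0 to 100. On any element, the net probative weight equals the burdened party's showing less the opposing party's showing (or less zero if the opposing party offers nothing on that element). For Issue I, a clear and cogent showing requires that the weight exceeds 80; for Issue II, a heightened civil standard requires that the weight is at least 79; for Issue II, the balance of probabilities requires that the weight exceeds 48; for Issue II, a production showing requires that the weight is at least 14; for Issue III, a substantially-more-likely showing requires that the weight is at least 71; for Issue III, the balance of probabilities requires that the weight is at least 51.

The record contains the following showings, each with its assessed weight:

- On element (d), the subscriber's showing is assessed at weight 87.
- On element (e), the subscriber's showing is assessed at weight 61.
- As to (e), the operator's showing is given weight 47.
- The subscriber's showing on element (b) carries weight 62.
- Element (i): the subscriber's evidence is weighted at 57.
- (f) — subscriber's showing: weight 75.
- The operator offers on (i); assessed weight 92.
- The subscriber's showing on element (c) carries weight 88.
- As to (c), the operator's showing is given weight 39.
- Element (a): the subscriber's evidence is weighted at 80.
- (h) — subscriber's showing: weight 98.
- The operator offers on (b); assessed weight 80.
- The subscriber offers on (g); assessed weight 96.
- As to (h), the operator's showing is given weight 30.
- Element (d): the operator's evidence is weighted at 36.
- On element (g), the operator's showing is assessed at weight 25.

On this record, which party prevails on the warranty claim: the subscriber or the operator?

— Issue I —
At Stage I.1 the subscriber must meet a clear and cogent showing (weight exceeds 80): on (a) the weight is 80, which does not exceed 80, so (a) does not meet the standard.
  Not every element is met, so the subscriber fails to carry Stage I.1.
The analysis ends at Stage I.1; the operator prevails on this issue.
— Issue II —
Stage II.1 (subscriber, the balance of probabilities, weight exceeds 48): (c) net 88−39=49 > 48 — meets; (d) net 87−36=51 > 48 — meets.
  All elements met. The subscriber retains the burden for Stage II.2.
Stage II.2 (subscriber, a production showing, weight is at least 14): (e) net 61−47=14 ≥ 14 — meets.
  All elements met. The subscriber retains the burden for Stage II.3.
Stage II.3 (subscriber, a heightened civil standard, weight is at least 79): (f) 75 < 79 — fails.
  The subscriber does not carry Stage II.3.
So the operator prevails on this issue.
— Issue III —
Stage III.1 — burden on subscriber; standard: a substantially-more-likely showing (weight is at least 71).
    (g): 96 − 25 = 71 ≥ 71 [met]
    (h): 98 − 30 = 68 < 71 [not met]
  The subscriber does not carry Stage III.1.
The analysis ends at Stage III.1; the operator prevails on this issue.
Per-issue: Issue I → operator; Issue II → operator; Issue III → operator. The subscriber must prevail on a majority of issues; overall, the operator prevails.

operator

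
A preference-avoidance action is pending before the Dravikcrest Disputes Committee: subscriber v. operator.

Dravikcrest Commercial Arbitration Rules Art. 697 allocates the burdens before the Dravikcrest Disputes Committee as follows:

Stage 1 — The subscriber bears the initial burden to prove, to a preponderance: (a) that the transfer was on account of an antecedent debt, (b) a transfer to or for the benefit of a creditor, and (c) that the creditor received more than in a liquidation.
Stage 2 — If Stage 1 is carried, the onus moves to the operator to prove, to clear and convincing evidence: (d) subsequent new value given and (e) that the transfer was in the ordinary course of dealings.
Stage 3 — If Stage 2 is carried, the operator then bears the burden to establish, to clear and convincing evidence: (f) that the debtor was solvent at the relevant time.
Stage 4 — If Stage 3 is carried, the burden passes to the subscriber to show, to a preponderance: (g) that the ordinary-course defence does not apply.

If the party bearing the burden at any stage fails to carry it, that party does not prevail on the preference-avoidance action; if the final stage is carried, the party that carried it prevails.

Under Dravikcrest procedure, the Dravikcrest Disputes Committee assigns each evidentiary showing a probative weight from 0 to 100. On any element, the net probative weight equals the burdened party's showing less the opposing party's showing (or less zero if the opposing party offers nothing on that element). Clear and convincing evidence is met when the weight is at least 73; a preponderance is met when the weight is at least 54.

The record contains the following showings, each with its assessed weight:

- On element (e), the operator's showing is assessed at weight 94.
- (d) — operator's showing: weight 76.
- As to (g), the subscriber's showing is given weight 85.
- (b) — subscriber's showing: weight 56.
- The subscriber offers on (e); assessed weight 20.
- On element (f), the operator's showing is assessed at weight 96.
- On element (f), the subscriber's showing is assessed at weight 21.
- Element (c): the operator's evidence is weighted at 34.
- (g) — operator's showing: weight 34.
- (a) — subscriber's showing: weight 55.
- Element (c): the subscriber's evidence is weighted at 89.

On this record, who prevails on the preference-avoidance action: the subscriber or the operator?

Stage 1 — burden on subscriber; standard: a preponderance (weight is at least 54).
    (a): 55 ≥ 54 [met]
    (b): 56 ≥ 54 [met]
    (c): 89 − 34 = 55 ≥ 54 [met]
  Stage 1 carried; the burden shifts to the operator.
Stage 2 — burden on operator; standard: clear and convincing evidence (weight is at least 73).
    (d): 76 ≥ 73 [met]
    (e): 94 − 20 = 74 ≥ 73 [met]
  All elements met. The operator retains the burden for Stage 3.
Stage 3 — burden on operator; standard: clear and convincing evidence (weight is at least 73).
    (f): 96 − 21 = 75 ≥ 73 [met]
  The operator carries Stage 3; the subscriber now bears the burden.
Stage 4 — burden on subscriber; standard: a preponderance (weight is at least 54).
    (g): 85 − 34 = 51 < 54 [not met]
  Stage 4 not carried; the subscriber fails its burden.
The operator prevails.

operator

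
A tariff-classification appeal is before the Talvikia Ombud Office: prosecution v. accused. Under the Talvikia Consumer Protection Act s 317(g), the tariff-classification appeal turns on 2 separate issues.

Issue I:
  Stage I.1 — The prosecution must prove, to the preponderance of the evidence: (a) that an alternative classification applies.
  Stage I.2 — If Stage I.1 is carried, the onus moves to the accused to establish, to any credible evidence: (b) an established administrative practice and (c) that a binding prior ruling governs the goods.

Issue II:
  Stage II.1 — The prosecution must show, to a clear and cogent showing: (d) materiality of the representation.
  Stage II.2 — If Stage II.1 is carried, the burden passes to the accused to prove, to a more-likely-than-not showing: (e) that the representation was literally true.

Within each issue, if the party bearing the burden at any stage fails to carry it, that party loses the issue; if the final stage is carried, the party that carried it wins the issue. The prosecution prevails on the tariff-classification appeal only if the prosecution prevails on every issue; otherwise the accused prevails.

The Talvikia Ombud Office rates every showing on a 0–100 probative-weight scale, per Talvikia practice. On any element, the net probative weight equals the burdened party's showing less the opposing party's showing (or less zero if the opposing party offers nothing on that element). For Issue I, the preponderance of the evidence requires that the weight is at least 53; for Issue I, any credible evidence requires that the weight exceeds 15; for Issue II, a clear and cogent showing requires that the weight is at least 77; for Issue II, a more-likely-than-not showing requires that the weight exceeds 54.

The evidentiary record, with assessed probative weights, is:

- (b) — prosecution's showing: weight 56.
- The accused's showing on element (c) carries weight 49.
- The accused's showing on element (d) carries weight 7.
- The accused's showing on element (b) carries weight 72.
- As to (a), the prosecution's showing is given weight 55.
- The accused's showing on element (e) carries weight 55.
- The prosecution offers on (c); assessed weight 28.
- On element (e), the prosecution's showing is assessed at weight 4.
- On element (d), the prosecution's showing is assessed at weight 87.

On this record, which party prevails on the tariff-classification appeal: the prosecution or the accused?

— Issue I —
Stage I.1 — burden on prosecution; standard: the preponderance of the evidence (weight is at least 53).
    (a): 55 ≥ 53 [met]
  The prosecution carries Stage I.1; the accused now bears the burden.
Stage I.2 — burden on accused; standard: any credible evidence (weight exceeds 15).
    (b): 72 − 56 = 16 > 15 [met]
    (c): 49 − 28 = 21 > 15 [met]
  All elements met at the final stage.
Every stage carried; the accused prevails on this issue.
— Issue II —
At Stage II.1 the prosecution must meet a clear and cogent showing (weight is at least 77): on (d) the weight is 87 less the opposing 7 gives net 80, ≥ 77, so (d) meets the standard.
  The prosecution carries Stage II.1; the accused now bears the burden.
At Stage II.2 the accused must meet a more-likely-than-not showing (weight exceeds 54): on (e) the weight is 55 less the opposing 4 gives net 51, which does not exceed 54, so (e) does not meet the standard.
  The accused does not carry Stage II.2.
The prosecution prevails on this issue.
Per-issue: Issue I → accused; Issue II → prosecution. The prosecution must prevail on every issue; overall, the accused prevails.

accused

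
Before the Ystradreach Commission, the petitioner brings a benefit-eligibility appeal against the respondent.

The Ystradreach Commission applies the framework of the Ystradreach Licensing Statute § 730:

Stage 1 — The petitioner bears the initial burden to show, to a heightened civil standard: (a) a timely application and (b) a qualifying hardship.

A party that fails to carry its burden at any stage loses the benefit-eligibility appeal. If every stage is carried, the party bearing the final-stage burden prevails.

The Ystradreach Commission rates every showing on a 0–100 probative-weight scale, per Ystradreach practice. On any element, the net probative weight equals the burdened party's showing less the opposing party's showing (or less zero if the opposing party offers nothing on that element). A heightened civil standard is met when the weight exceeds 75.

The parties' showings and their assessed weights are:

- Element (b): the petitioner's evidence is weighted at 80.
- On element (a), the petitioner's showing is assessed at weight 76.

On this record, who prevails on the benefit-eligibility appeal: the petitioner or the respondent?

petitioner

Stage 1 — burden on petitioner; standard: a heightened civil standard (weight exceeds 75).
    (a): 76 > 75 [met]
    (b): 80 > 75 [met]
  The petitioner carries the last stage.
All stages carried — the petitioner prevails.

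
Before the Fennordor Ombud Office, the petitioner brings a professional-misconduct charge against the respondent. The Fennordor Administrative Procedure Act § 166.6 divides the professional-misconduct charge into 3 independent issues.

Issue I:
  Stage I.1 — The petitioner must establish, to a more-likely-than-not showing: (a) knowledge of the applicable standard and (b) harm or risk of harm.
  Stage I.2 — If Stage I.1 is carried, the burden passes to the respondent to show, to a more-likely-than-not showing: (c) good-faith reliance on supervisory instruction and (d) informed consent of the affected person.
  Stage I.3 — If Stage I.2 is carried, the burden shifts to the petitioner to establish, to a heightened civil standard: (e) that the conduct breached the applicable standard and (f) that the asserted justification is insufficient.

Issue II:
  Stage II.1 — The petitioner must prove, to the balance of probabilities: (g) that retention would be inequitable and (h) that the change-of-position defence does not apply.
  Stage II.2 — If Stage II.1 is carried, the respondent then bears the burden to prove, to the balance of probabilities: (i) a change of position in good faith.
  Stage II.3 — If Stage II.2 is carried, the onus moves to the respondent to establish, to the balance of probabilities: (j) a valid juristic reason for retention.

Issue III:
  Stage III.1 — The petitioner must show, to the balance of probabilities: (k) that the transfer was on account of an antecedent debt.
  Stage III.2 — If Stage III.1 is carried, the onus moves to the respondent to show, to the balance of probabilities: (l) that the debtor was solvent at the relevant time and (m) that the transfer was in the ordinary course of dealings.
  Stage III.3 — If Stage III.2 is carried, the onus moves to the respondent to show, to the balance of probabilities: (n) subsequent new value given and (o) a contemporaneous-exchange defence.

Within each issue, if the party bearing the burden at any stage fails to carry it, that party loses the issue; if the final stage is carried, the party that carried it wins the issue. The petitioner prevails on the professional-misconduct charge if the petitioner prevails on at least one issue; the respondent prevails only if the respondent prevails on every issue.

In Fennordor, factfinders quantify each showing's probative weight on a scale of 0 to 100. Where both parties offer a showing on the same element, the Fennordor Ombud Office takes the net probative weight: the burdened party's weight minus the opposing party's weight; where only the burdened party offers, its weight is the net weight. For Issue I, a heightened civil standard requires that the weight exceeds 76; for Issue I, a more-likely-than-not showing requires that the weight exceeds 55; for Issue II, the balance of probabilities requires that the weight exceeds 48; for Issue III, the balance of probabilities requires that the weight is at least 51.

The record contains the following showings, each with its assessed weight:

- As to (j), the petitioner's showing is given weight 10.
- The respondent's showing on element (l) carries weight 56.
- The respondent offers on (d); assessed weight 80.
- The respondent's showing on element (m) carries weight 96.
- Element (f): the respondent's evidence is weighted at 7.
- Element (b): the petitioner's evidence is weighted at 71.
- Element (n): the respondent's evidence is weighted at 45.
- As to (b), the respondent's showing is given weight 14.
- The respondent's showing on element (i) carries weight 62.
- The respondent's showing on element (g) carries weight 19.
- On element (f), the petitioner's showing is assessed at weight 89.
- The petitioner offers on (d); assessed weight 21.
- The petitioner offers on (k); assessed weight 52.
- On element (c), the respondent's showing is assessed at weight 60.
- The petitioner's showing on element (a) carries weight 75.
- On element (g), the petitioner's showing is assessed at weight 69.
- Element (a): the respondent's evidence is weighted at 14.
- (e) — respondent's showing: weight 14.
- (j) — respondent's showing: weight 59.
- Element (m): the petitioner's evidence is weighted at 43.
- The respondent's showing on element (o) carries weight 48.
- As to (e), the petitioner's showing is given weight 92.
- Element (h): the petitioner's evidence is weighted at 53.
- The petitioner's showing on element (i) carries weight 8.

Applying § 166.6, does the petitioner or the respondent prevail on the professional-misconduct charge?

— Issue I —
Stage I.1 — burden on petitioner; standard: a more-likely-than-not showing (weight exceeds 55).
    (a): 75 − 14 = 61 > 55 [met]
    (b): 71 − 14 = 57 > 55 [met]
  All elements met. The burden passes to the respondent.
Stage I.2 — burden on respondent; standard: a more-likely-than-not showing (weight exceeds 55).
    (c): 60 > 55 [met]
    (d): 80 − 21 = 59 > 55 [met]
  Stage I.2 is satisfied; the onus moves to the petitioner.
Stage I.3 — burden on petitioner; standard: a heightened civil standard (weight exceeds 76).
    (e): 92 − 14 = 78 > 76 [met]
    (f): 89 − 7 = 82 > 76 [met]
  The petitioner carries the last stage.
Every stage carried; the petitioner prevails on this issue.
— Issue II —
At Stage II.1 the petitioner must meet the balance of probabilities (weight exceeds 48): on (g) the weight is 69 less the opposing 19 gives net 50, which does exceed 48, so (g) meets the standard; on (h) the weight is 53, > 48, so (h) meets the standard.
  Stage II.1 is satisfied; the onus moves to the respondent.
At Stage II.2 the respondent must meet the balance of probabilities (weight exceeds 48): on (i) the weight is 62 less the opposing 8 gives net 54, which does exceed 48, so (i) meets the standard.
  All elements met. The respondent retains the burden for Stage II.3.
At Stage II.3 the respondent must meet the balance of probabilities (weight exceeds 48): on (j) the weight is 59 less the opposing 10 gives net 49, > 48, so (j) meets the standard.
  All elements met at the final stage.
Every stage carried; the respondent prevails on this issue.
— Issue III —
Stage III.1 — burden on petitioner; standard: the balance of probabilities (weight is at least 51).
    (k): 52 ≥ 51 [met]
  All elements met. The burden passes to the respondent.
Stage III.2 — burden on respondent; standard: the balance of probabilities (weight is at least 51).
    (l): 56 ≥ 51 [met]
    (m): 96 − 43 = 53 ≥ 51 [met]
  Stage III.2 carried; the burden remains with the respondent.
Stage III.3 — burden on respondent; standard: the balance of probabilities (weight is at least 51).
    (n): 45 < 51 [not met]
    (o): 48 < 51 [not met]
  The respondent does not carry Stage III.3.
The petitioner prevails on this issue.
Per-issue: Issue I → petitioner; Issue II → respondent; Issue III → petitioner. The petitioner must prevail on at least one issue; overall, the petitioner prevails.

petitioner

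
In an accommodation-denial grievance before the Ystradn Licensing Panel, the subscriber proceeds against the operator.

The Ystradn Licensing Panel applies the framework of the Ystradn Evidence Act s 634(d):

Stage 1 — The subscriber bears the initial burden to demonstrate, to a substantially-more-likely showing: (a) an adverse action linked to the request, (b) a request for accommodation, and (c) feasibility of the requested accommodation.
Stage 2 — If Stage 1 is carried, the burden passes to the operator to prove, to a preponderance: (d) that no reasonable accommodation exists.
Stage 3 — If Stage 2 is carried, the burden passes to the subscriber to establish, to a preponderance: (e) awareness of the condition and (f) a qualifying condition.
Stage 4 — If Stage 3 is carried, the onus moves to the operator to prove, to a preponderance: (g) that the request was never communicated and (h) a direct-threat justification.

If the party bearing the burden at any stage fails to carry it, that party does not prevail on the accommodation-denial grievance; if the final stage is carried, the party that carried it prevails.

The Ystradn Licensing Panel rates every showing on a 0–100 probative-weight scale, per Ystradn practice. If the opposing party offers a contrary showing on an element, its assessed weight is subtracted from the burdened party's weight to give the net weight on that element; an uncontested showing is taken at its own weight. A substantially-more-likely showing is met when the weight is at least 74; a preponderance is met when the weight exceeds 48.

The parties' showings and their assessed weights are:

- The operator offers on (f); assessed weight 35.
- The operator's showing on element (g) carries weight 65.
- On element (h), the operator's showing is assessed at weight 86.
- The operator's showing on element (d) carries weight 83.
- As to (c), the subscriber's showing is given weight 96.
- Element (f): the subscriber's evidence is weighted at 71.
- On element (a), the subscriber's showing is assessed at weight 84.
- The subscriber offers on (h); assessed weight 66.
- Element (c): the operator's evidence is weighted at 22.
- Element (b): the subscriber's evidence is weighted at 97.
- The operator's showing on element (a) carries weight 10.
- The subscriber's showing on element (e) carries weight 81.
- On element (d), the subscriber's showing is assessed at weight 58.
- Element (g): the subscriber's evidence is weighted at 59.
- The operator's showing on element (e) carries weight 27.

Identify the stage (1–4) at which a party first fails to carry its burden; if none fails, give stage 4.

Stage 1 — burden on subscriber; standard: a substantially-more-likely showing (weight is at least 74).
    (a): 84 − 10 = 74 ≥ 74 [met]
    (b): 97 ≥ 74 [met]
    (c): 96 − 22 = 74 ≥ 74 [met]
  Stage 1 is satisfied; the onus moves to the operator.
Stage 2 — burden on operator; standard: a preponderance (weight exceeds 48).
    (d): 83 − 58 = 25 ≤ 48 [not met]
  The operator does not carry Stage 2.
The subscriber prevails.

stage 2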